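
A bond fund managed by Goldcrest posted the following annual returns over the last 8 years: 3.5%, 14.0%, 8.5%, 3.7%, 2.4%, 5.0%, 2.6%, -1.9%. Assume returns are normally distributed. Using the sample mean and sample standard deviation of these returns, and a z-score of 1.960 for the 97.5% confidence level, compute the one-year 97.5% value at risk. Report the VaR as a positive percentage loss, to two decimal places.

Mean return μ = 37.80 / 8 = 4.7250%
Σ(r − μ)² = (3.5 − 4.7250)² + (14 − 4.7250)² + (8.5 − 4.7250)² + … = 156.7150
sample σ = √(156.7150 / 7) = √22.3879 = 4.7316%
VaR = −(μ − z·σ) = −(4.7250 − 1.960 × 4.7316) = −(-4.5489) = 4.5489%

4.55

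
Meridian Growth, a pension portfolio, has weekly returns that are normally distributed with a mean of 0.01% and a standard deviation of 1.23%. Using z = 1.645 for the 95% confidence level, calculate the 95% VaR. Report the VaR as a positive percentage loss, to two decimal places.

2.01

VaR (as % loss) = −(μ − z·σ) = −(0.01% − 1.645 × 1.23%) = −(-2.01335%) = 2.01335%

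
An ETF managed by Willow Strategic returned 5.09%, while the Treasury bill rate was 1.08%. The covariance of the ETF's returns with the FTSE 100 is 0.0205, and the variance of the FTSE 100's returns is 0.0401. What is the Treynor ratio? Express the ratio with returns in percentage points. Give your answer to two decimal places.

7.84

β = Cov / Var = 0.0205 / 0.0401 = 0.5112
Treynor = (Rp − Rf) / β = (5.09% − 1.08%) / 0.5112 = 4.01 / 0.5112 = 7.8443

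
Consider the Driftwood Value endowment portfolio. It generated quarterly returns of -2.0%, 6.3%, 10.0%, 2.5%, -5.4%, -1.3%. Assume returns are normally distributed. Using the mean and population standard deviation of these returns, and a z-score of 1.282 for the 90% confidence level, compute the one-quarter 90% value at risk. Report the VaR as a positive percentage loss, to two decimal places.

5.01

r̄ = (-2 + 6.3 + 10 + 2.5 − 5.4 − 1.3) / 6 = 10.10 / 6 = 1.6833%
Σ(r − r̄)² = 163.7883; population σ = √(163.7883/6) = 5.2248%
VaR = −(r̄ − z·σ) = −(1.6833 − 1.282 × 5.2248) = −(-5.0149) = 5.0149%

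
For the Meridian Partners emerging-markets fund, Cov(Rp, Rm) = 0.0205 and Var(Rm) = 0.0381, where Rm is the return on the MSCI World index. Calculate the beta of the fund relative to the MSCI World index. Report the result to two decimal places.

0.54

β = Cov(Rp, Rm) / Var(Rm) = 0.0205 / 0.0381 = 0.5381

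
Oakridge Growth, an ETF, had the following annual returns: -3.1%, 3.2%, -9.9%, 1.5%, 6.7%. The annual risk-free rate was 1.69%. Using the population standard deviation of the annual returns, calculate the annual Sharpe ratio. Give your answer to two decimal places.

-0.35

r̄ = (-3.1 + 3.2 − 9.9 + 1.5 + 6.7) / 5 = -0.3200%
Σ(r − r̄)² = (-3.1 − (-0.3200))² + (3.2 − (-0.3200))² + … = 164.4880
σ = √[164.4880 / 5] = 5.7356%
Sharpe = (r̄ − rf) / σ = (-0.3200 − 1.69) / 5.7356 = -2.0100 / 5.7356 = -0.3504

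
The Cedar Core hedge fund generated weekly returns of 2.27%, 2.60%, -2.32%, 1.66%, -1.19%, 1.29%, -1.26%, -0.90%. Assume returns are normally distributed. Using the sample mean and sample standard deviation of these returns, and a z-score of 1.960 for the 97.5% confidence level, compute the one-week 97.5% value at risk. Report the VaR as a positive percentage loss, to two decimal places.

3.43

r̄ = (2.27 + 2.6 − 2.32 + 1.66 − 1.19 + 1.29 − 1.26 − 0.9) / 8 = 2.150 / 8 = 0.2688%
Σ(r − r̄)² = (2.27 − 0.2688)² + (2.6 − 0.2688)² + … = 24.9509
σ = √[24.9509 / 7] = 1.8880%
VaR = −(r̄ − z·σ) = −(0.2688 − 1.960 × 1.8880) = −(-3.4317) = 3.4317%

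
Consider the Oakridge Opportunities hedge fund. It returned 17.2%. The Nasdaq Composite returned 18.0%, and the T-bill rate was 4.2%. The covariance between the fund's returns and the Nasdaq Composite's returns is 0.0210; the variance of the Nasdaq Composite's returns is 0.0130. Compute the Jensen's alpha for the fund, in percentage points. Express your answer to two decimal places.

-9.29

β = Cov / Var = 0.0210 / 0.0130 = 1.6154
E[R] = Rf + β(Rm − Rf) = 4.2% + 1.6154 × (18.0% − 4.2%) = 26.4925%
α = Rp − E[R] = 17.2% − 26.4925% = -9.2925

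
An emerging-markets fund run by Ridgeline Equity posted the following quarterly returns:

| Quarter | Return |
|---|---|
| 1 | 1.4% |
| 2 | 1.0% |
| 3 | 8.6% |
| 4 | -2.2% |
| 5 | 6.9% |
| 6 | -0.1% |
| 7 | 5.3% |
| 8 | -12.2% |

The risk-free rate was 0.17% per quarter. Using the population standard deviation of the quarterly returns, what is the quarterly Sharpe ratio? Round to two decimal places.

Mean return r̄ = 8.70 / 8 = 1.0875%
Σ(r − r̄)² = (1.4 − 1.0875)² + (1 − 1.0875)² + … = 296.8488
σ = √[296.8488 / 8] = 6.0915%
Sharpe = (r̄ − rf) / σ = (1.0875 − 0.17) / 6.0915 = 0.9175 / 6.0915 = 0.1506

0.15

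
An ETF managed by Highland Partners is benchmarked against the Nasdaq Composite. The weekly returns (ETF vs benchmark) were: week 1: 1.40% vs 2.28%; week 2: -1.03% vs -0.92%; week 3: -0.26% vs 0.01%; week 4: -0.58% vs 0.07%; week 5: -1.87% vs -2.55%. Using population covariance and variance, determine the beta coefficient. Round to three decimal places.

0.678

r̄p = -0.4680%,  r̄m = -0.2220%
Cov = Σ(rp − r̄p)(rm − r̄m) / 5 = 1.6691
Var(rm) = Σ(rm − r̄m)² / 5 = 2.4612
β = Cov / Var = 1.6691 / 2.4612 = 0.6782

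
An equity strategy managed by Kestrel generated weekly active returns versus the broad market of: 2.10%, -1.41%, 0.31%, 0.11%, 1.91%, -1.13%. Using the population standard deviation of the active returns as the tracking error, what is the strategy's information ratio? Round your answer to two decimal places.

0.23

μ = (2.1 − 1.41 + 0.31 + 0.11 + 1.91 − 1.13) / 6 = 1.890 / 6 = 0.3150%
Population std dev = √[10.8360 / 6] = 1.3439%
IR = μ / tracking error = 0.3150 / 1.3439 = 0.2344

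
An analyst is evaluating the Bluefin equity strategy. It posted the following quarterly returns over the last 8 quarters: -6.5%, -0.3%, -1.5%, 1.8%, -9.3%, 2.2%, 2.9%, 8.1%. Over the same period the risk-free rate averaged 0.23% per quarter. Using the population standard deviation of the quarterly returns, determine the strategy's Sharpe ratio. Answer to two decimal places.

r̄ = (-6.5 − 0.3 − 1.5 + 1.8 − 9.3 + 2.2 + 2.9 + 8.1) / 8 = -0.3250%
Population σ = √[Σ(r − r̄)² / 8] = √[212.3350 / 8] = √26.5419 = 5.1519%
Sharpe = (r̄ − rf) / σ = (-0.3250 − 0.23) / 5.1519 = -0.5550 / 5.1519 = -0.1077

-0.11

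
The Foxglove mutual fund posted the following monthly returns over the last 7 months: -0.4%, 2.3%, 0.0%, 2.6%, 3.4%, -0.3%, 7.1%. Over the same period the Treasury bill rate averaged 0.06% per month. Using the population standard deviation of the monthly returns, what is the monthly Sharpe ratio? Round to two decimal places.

r̄ = (-0.4 + 2.3 + 0 + 2.6 + 3.4 − 0.3 + 7.1) / 7 = 2.1000%
Population σ = √[Σ(r − r̄)² / 7] = √[43.4000 / 7] = √6.2000 = 2.4900%
Sharpe = (r̄ − rf) / σ = (2.1000 − 0.06) / 2.4900 = 2.0400 / 2.4900 = 0.8193

0.82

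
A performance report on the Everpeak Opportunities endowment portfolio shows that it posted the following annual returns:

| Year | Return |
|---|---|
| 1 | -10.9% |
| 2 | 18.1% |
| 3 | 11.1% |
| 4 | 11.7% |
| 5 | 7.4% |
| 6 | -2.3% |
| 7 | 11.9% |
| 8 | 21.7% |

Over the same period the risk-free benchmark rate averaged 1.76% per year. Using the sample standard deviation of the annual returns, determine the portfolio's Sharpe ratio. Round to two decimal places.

μ = (-10.9 + 18.1 + 11.1 + 11.7 + 7.4 − 2.3 + 11.9 + 21.7) / 8 = 68.70 / 8 = 8.5875%
Σ(r − μ)² = (-10.9 − 8.5875)² + (18.1 − 8.5875)² + (11.1 − 8.5875)² + … = 789.1088
σ = √[789.1088 / 7] = 10.6174%
Sharpe = (μ − rf) / σ = (8.5875 − 1.76) / 10.6174 = 6.8275 / 10.6174 = 0.6430

0.64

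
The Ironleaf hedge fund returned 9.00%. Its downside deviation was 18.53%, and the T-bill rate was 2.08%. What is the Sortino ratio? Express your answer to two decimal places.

Sortino = (Rp − Rf) / σd = (9.00% − 2.08%) / 18.53% = 6.92% / 18.53% = 0.3734

0.37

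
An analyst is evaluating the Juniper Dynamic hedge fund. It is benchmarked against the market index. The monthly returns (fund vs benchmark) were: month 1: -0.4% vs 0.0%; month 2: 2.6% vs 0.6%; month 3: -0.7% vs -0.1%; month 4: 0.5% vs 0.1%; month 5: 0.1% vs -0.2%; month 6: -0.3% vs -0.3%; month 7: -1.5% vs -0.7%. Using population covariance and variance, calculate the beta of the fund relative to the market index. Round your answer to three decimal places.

r̄p = 0.0429%,  r̄m = -0.0857%
Cov = Σ(rp − r̄p)(rm − r̄m) / 7 = 0.4037
Var(rm) = Σ(rm − r̄m)² / 7 = 0.1355
β = Cov / Var = 0.4037 / 0.1355 = 2.9793

2.979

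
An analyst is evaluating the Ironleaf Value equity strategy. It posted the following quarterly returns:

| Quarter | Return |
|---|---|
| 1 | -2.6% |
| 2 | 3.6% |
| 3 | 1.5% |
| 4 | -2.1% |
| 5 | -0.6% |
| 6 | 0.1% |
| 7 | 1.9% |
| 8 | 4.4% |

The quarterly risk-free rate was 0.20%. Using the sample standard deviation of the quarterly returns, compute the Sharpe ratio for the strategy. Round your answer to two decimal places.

Mean return μ = 6.20 / 8 = 0.7750%
Sample std dev = √[44.9150 / 7] = 2.5331%
Sharpe = (μ − rf) / σ = (0.7750 − 0.2) / 2.5331 = 0.5750 / 2.5331 = 0.2270

0.23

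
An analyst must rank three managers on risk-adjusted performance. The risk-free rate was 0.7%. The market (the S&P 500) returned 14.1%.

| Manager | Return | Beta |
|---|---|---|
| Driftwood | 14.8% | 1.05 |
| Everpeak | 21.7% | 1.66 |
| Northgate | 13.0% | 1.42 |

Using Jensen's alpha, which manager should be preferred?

Driftwood

Driftwood: α = 14.8% − [0.7% + 1.05 × (14.1% − 0.7%)] = 0.030
Everpeak: α = 21.7% − [0.7% + 1.66 × (14.1% − 0.7%)] = -1.244
Northgate: α = 13.0% − [0.7% + 1.42 × (14.1% − 0.7%)] = -6.728
Highest: Driftwood (0.030).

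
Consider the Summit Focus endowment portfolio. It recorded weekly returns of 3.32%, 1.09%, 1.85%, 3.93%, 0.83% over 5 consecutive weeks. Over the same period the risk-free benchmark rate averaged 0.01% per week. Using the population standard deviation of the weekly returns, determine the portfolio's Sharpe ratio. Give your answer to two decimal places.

Mean return r̄ = 11.020 / 5 = 2.2040%
Population std dev = √[7.4787 / 5] = 1.2230%
Sharpe = (r̄ − rf) / σ = (2.2040 − 0.01) / 1.2230 = 2.1940 / 1.2230 = 1.7939

1.79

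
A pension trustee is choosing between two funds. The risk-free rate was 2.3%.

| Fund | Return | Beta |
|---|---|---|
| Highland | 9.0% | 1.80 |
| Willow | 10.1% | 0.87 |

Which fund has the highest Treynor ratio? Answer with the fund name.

Willow

Highland: Treynor = (9.0% − 2.3%) / 1.80 = 3.722
Willow: Treynor = (10.1% − 2.3%) / 0.87 = 8.966
Highest: Willow (8.966).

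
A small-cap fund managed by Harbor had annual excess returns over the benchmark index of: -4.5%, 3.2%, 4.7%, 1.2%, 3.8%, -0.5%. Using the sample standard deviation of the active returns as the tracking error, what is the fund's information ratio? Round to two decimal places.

0.39

r̄ = (-4.5 + 3.2 + 4.7 + 1.2 + 3.8 − 0.5) / 6 = 1.3167%
Σ(r − r̄)² = (-4.5 − 1.3167)² + (3.2 − 1.3167)² + … = 58.3083
sample σ = √(58.3083 / 5) = √11.6617 = 3.4149%
IR = r̄ / tracking error = 1.3167 / 3.4149 = 0.3856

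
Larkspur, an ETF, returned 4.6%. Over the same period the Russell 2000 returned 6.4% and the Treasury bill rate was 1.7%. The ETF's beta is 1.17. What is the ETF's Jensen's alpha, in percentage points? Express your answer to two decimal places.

-2.60

CAPM expected return = Rf + β(Rm − Rf) = 1.7% + 1.17 × (6.4% − 1.7%) = 1.7 + 1.17 × 4.70 = 7.1990%
Jensen's α = Rp − E[R] = 4.6% − 7.1990% = -2.5990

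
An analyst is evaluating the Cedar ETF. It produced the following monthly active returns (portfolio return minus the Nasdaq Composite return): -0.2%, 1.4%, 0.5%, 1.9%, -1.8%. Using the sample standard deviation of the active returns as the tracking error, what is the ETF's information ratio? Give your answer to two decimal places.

μ = (-0.2 + 1.4 + 0.5 + 1.9 − 1.8) / 5 = 0.3600%
Σ(r − μ)² = 8.4520; sample σ = √(8.4520/4) = 1.4536%
IR = μ / tracking error = 0.3600 / 1.4536 = 0.2477

0.25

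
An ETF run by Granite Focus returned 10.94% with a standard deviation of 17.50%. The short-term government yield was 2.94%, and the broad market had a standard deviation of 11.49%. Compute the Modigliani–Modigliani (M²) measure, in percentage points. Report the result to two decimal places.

8.19

Sharpe = (Rp − Rf) / σp = (10.94% − 2.94%) / 17.50% = 0.4571
M² = Rf + Sharpe × σm = 2.94% + 0.4571 × 11.49% = 8.1921%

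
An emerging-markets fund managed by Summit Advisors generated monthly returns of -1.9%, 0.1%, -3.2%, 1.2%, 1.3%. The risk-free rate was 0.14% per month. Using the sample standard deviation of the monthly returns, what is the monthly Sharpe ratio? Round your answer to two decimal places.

Mean return μ = -2.50 / 5 = -0.5000%
Sample std dev = √[15.7400 / 4] = 1.9837%
Sharpe = (μ − rf) / σ = (-0.5000 − 0.14) / 1.9837 = -0.6400 / 1.9837 = -0.3226

-0.32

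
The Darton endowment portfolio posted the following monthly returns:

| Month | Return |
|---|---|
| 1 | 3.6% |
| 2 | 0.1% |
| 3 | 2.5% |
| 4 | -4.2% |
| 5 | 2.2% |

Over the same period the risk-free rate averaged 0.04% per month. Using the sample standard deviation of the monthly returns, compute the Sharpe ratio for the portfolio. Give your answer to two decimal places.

r̄ = (3.6 + 0.1 + 2.5 − 4.2 + 2.2) / 5 = 0.8400%
Σ(r − r̄)² = 38.1720; sample σ = √(38.1720/4) = 3.0892%
Sharpe = (r̄ − rf) / σ = (0.8400 − 0.04) / 3.0892 = 0.8000 / 3.0892 = 0.2590

0.26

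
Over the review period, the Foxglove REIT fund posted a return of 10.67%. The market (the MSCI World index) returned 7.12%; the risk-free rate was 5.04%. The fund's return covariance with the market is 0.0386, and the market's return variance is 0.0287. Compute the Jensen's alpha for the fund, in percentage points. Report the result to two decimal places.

2.83

β = Cov / Var = 0.0386 / 0.0287 = 1.3449
E[R] = Rf + β(Rm − Rf) = 5.04% + 1.3449 × (7.12% − 5.04%) = 7.8374%
α = Rp − E[R] = 10.67% − 7.8374% = 2.8326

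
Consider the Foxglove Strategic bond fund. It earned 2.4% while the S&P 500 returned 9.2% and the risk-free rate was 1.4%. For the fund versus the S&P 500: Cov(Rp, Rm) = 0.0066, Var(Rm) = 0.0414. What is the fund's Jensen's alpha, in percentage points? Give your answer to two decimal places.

β = Cov / Var = 0.0066 / 0.0414 = 0.1594
E[R] = Rf + β(Rm − Rf) = 1.4% + 0.1594 × (9.2% − 1.4%) = 2.6433%
α = Rp − E[R] = 2.4% − 2.6433% = -0.2433

-0.24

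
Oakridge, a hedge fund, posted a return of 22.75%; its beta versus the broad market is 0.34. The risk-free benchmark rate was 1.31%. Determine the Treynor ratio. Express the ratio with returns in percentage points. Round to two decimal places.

Treynor = (Rp − Rf) / β = (22.75% − 1.31%) / 0.34 = 21.44 / 0.34 = 63.0588

63.06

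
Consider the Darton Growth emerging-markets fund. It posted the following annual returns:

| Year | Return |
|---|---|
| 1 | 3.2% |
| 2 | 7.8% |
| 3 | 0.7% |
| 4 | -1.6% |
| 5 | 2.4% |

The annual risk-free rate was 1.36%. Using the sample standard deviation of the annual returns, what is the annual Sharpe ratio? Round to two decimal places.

0.33

Mean return r̄ = 12.50 / 5 = 2.5000%
Σ(r − r̄)² = 48.6400; sample σ = √(48.6400/4) = 3.4871%
Sharpe = (r̄ − rf) / σ = (2.5000 − 1.36) / 3.4871 = 1.1400 / 3.4871 = 0.3269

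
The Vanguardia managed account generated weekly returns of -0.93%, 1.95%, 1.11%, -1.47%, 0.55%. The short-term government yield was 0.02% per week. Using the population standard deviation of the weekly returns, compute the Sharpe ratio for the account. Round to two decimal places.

Mean return r̄ = 1.210 / 5 = 0.2420%
Population std dev = √[8.0701 / 5] = 1.2704%
Sharpe = (r̄ − rf) / σ = (0.2420 − 0.02) / 1.2704 = 0.2220 / 1.2704 = 0.1747

0.17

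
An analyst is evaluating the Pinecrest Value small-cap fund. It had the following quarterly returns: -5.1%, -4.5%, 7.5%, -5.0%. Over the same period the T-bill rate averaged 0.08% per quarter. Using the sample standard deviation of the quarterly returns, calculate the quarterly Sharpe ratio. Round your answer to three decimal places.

r̄ = (-5.1 − 4.5 + 7.5 − 5) / 4 = -7.10 / 4 = -1.7750%
Sample std dev = √[114.9075 / 3] = 6.1889%
Sharpe = (r̄ − rf) / σ = (-1.7750 − 0.08) / 6.1889 = -1.8550 / 6.1889 = -0.2997

-0.300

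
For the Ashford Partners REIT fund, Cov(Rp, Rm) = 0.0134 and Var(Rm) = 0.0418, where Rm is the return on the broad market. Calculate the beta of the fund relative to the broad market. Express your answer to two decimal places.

0.32

β = Cov(Rp, Rm) / Var(Rm) = 0.0134 / 0.0418 = 0.3206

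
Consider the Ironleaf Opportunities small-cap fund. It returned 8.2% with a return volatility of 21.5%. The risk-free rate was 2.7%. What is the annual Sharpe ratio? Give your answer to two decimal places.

0.26

Sharpe = (Rp − Rf) / σp = (8.2% − 2.7%) / 21.5% = 5.50% / 21.5% = 0.2558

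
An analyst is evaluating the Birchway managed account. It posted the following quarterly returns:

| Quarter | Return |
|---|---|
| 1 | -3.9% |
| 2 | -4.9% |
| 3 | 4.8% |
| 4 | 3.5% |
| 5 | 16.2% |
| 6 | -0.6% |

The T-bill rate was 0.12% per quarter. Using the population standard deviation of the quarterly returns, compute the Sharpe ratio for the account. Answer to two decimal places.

Mean return μ = 15.10 / 6 = 2.5167%
Σ(r − μ)² = (-3.9 − 2.5167)² + (-4.9 − 2.5167)² + … = 299.3083
population σ = √(299.3083 / 6) = √49.8847 = 7.0629%
Sharpe = (μ − rf) / σ = (2.5167 − 0.12) / 7.0629 = 2.3967 / 7.0629 = 0.3393

0.34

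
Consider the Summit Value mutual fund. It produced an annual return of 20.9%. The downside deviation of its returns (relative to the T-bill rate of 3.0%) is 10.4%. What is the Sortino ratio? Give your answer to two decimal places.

Sortino = (Rp − Rf) / σd = (20.9% − 3.0%) / 10.4% = 17.90% / 10.4% = 1.7212

1.72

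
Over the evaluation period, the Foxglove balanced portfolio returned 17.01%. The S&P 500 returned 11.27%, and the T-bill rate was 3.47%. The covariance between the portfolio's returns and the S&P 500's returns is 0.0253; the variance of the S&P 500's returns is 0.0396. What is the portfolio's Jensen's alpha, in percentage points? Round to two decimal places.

8.56

β = Cov / Var = 0.0253 / 0.0396 = 0.6389
E[R] = Rf + β(Rm − Rf) = 3.47% + 0.6389 × (11.27% − 3.47%) = 8.4534%
α = Rp − E[R] = 17.01% − 8.4534% = 8.5566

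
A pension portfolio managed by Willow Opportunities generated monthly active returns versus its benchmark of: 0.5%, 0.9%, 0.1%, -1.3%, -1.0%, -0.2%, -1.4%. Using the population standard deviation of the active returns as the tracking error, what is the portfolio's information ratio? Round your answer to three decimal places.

-0.408

r̄ = (0.5 + 0.9 + 0.1 − 1.3 − 1 − 0.2 − 1.4) / 7 = -2.40 / 7 = -0.3429%
Population σ = √[Σ(r − r̄)² / 7] = √[4.9371 / 7] = √0.7053 = 0.8398%
IR = r̄ / tracking error = -0.3429 / 0.8398 = -0.4083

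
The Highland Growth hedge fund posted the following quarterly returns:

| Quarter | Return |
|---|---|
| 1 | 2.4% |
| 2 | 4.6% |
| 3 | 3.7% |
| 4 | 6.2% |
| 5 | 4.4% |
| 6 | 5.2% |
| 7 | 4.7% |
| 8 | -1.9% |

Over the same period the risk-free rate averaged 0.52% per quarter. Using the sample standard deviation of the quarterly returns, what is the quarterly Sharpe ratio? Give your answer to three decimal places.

r̄ = (2.4 + 4.6 + 3.7 + 6.2 + 4.4 + 5.2 + 4.7 − 1.9) / 8 = 29.30 / 8 = 3.6625%
Σ(r − r̄)² = (2.4 − 3.6625)² + (4.6 − 3.6625)² + … = 43.8388
σ = √[43.8388 / 7] = 2.5025%
Sharpe = (r̄ − rf) / σ = (3.6625 − 0.52) / 2.5025 = 3.1425 / 2.5025 = 1.2557

1.256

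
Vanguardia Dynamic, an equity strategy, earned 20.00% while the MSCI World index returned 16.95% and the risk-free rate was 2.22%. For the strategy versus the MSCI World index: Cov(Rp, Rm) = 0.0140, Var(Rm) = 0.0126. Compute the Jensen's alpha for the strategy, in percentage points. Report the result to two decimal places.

β = Cov / Var = 0.0140 / 0.0126 = 1.1111
E[R] = Rf + β(Rm − Rf) = 2.22% + 1.1111 × (16.95% − 2.22%) = 18.5865%
α = Rp − E[R] = 20.00% − 18.5865% = 1.4135

1.41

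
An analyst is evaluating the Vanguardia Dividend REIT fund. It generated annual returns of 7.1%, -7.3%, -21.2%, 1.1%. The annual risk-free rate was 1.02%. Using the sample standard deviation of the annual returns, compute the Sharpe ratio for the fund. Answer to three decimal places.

-0.497

r̄ = (7.1 − 7.3 − 21.2 + 1.1) / 4 = -5.0750%
Σ(r − r̄)² = (7.1 − (-5.0750))² + (-7.3 − (-5.0750))² + (-21.2 − (-5.0750))² + … = 451.3275
sample σ = √(451.3275 / 3) = √150.4425 = 12.2655%
Sharpe = (r̄ − rf) / σ = (-5.0750 − 1.02) / 12.2655 = -6.0950 / 12.2655 = -0.4969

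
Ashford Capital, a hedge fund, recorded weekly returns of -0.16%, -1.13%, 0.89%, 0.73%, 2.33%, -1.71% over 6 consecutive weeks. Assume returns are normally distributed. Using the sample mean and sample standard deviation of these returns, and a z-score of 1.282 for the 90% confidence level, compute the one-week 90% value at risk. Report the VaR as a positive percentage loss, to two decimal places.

Mean return μ = 0.950 / 6 = 0.1583%
Σ(r − μ)² = (-0.16 − 0.1583)² + (-1.13 − 0.1583)² + … = 10.8301
σ = √[10.8301 / 5] = 1.4717%
VaR = −(μ − z·σ) = −(0.1583 − 1.282 × 1.4717) = −(-1.7284) = 1.7284%

1.73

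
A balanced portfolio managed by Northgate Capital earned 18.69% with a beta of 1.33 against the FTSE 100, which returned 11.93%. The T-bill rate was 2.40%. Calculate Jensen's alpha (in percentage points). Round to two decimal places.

CAPM expected return = Rf + β(Rm − Rf) = 2.40% + 1.33 × (11.93% − 2.40%) = 2.4 + 1.33 × 9.53 = 15.0749%
Jensen's α = Rp − E[R] = 18.69% − 15.0749% = 3.6151

3.62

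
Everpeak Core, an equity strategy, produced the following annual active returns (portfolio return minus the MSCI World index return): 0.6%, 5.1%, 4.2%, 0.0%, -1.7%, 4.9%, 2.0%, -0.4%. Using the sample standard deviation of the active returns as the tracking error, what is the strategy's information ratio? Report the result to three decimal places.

0.701

r̄ = (0.6 + 5.1 + 4.2 + 0 − 1.7 + 4.9 + 2 − 0.4) / 8 = 1.8375%
Σ(r − r̄)² = (0.6 − 1.8375)² + (5.1 − 1.8375)² + … = 48.0588
sample σ = √(48.0588 / 7) = √6.8655 = 2.6202%
IR = r̄ / tracking error = 1.8375 / 2.6202 = 0.7013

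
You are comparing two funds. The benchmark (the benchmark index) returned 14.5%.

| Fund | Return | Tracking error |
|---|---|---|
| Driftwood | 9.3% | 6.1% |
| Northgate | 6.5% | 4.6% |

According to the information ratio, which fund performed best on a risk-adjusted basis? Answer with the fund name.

Driftwood: IR = (9.3% − 14.5%) / 6.1% = -0.852
Northgate: IR = (6.5% − 14.5%) / 4.6% = -1.739
Highest: Driftwood (-0.852).

Driftwood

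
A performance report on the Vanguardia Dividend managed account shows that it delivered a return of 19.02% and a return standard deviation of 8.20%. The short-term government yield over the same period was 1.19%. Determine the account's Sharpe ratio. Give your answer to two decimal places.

Sharpe = (Rp − Rf) / σp = (19.02% − 1.19%) / 8.20% = 17.83% / 8.20% = 2.1744

2.17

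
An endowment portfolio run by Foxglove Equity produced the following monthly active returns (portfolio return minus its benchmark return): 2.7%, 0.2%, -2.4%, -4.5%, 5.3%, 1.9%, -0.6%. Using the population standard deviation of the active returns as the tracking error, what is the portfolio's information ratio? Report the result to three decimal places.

0.122

μ = (2.7 + 0.2 − 2.4 − 4.5 + 5.3 + 1.9 − 0.6) / 7 = 0.3714%
Population σ = √[Σ(r − μ)² / 7] = √[64.4343 / 7] = √9.2049 = 3.0340%
IR = μ / tracking error = 0.3714 / 3.0340 = 0.1224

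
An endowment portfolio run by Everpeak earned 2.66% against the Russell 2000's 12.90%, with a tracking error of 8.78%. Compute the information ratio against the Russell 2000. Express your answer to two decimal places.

-1.17

IR = (Rp − Rb) / TE = (2.66% − 12.90%) / 8.78% = -10.24% / 8.78% = -1.1663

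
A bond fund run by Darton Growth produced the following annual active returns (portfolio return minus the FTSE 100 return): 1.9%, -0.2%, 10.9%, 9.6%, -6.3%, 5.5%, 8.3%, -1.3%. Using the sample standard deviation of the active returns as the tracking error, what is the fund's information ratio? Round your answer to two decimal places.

0.59

r̄ = (1.9 − 0.2 + 10.9 + 9.6 − 6.3 + 5.5 + 8.3 − 1.3) / 8 = 28.40 / 8 = 3.5500%
Σ(r − r̄)² = (1.9 − 3.5500)² + (-0.2 − 3.5500)² + … = 254.3200
sample σ = √(254.3200 / 7) = √36.3314 = 6.0276%
IR = r̄ / tracking error = 3.5500 / 6.0276 = 0.5890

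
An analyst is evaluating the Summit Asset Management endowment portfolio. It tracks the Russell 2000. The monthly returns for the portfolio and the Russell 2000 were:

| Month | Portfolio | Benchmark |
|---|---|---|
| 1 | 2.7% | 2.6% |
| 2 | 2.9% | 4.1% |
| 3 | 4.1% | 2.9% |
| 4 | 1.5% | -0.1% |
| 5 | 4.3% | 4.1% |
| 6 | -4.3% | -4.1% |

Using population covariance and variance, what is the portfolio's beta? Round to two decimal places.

0.95

r̄p = 1.8667%,  r̄m = 1.5833%
Cov = Σ(rp − r̄p)(rm − r̄m) / 6 = 8.0294
Var(rm) = Σ(rm − r̄m)² / 6 = 8.4281
β = Cov / Var = 8.0294 / 8.4281 = 0.9527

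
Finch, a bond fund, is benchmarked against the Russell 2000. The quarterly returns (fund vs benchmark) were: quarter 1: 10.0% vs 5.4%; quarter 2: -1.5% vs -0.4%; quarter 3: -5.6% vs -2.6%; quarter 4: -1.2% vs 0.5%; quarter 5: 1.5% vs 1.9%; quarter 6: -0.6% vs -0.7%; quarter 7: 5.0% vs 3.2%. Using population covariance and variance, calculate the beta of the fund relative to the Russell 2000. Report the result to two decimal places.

r̄p = 1.0857%,  r̄m = 1.0429%
Cov = Σ(rp − r̄p)(rm − r̄m) / 7 = 11.4149
Var(rm) = Σ(rm − r̄m)² / 7 = 6.1510
β = Cov / Var = 11.4149 / 6.1510 = 1.8558

1.86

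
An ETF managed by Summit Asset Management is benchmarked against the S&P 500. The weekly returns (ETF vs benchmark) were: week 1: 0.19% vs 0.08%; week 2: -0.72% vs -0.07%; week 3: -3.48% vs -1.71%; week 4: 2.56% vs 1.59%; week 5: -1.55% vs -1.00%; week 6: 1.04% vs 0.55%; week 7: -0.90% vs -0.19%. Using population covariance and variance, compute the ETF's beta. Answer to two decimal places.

1.80

r̄p = -0.4086%,  r̄m = -0.1071%
Cov = Σ(rp − r̄p)(rm − r̄m) / 7 = 1.7248
Var(rm) = Σ(rm − r̄m)² / 7 = 0.9602
β = Cov / Var = 1.7248 / 0.9602 = 1.7963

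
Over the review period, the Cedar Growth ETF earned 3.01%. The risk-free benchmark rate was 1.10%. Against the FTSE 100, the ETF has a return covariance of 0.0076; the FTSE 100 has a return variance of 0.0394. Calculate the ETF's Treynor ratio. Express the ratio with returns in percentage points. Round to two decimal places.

9.90

β = Cov / Var = 0.0076 / 0.0394 = 0.1929
Treynor = (Rp − Rf) / β = (3.01% − 1.10%) / 0.1929 = 1.91 / 0.1929 = 9.9015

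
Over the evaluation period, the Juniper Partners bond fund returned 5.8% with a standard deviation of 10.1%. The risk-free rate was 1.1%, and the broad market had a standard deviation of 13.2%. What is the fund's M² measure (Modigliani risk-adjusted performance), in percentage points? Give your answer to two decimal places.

Sharpe = (Rp − Rf) / σp = (5.8% − 1.1%) / 10.1% = 0.4653
M² = Rf + Sharpe × σm = 1.1% + 0.4653 × 13.2% = 7.2420%

7.24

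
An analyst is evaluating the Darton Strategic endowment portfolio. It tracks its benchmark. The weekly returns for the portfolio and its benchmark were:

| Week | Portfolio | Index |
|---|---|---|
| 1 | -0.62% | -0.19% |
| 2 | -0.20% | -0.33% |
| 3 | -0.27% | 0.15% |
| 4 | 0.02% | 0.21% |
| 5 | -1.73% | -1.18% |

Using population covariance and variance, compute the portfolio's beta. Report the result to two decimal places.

r̄p = -0.5600%,  r̄m = -0.2680%
Cov = Σ(rp − r̄p)(rm − r̄m) / 5 = 0.2877
Var(rm) = Σ(rm − r̄m)² / 5 = 0.2490
β = Cov / Var = 0.2877 / 0.2490 = 1.1554

1.16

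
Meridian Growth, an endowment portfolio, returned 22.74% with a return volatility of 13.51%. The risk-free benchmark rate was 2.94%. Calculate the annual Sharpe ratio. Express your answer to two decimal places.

Sharpe = (Rp − Rf) / σp = (22.74% − 2.94%) / 13.51% = 19.80% / 13.51% = 1.4656

1.47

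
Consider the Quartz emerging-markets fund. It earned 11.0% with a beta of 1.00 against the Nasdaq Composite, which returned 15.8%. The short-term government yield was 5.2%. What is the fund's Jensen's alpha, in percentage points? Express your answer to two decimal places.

-4.80

CAPM expected return = Rf + β(Rm − Rf) = 5.2% + 1.00 × (15.8% − 5.2%) = 5.2 + 1.00 × 10.60 = 15.8000%
Jensen's α = Rp − E[R] = 11.0% − 15.8000% = -4.8000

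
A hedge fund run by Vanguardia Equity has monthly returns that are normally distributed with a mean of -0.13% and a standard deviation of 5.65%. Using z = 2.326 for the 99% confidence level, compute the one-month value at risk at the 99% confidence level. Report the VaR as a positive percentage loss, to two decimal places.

VaR (as % loss) = −(μ − z·σ) = −(-0.13% − 2.326 × 5.65%) = −(-13.2719%) = 13.2719%

13.27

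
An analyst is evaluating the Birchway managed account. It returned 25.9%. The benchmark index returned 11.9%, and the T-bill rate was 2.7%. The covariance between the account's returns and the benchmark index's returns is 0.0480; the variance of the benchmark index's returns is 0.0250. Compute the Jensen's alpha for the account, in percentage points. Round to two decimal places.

β = Cov / Var = 0.0480 / 0.0250 = 1.9200
E[R] = Rf + β(Rm − Rf) = 2.7% + 1.9200 × (11.9% − 2.7%) = 20.3640%
α = Rp − E[R] = 25.9% − 20.3640% = 5.5360

5.54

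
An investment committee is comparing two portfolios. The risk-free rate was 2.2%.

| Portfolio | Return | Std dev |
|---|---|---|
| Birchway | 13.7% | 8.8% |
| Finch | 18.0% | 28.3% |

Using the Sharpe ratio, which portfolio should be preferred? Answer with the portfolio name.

Birchway

Birchway: Sharpe ratio = (13.7% − 2.2%) / 8.8% = 1.307
Finch: Sharpe ratio = (18.0% − 2.2%) / 28.3% = 0.558
Highest: Birchway (1.307).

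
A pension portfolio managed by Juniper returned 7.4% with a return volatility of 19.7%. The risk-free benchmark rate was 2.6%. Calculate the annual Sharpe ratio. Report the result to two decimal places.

0.24

Sharpe = (Rp − Rf) / σp = (7.4% − 2.6%) / 19.7% = 4.80% / 19.7% = 0.2437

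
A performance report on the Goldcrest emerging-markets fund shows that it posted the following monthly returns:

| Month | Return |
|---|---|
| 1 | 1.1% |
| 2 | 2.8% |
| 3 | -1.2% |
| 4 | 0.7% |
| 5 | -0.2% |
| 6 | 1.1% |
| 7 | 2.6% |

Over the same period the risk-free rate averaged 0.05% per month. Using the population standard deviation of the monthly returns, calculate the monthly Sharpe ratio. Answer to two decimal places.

Mean return μ = 6.90 / 7 = 0.9857%
Σ(r − μ)² = 12.1886; population σ = √(12.1886/7) = 1.3196%
Sharpe = (μ − rf) / σ = (0.9857 − 0.05) / 1.3196 = 0.9357 / 1.3196 = 0.7091

0.71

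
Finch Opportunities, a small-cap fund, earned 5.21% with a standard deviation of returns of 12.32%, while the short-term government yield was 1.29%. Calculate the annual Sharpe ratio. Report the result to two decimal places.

0.32

Sharpe = (Rp − Rf) / σp = (5.21% − 1.29%) / 12.32% = 3.92% / 12.32% = 0.3182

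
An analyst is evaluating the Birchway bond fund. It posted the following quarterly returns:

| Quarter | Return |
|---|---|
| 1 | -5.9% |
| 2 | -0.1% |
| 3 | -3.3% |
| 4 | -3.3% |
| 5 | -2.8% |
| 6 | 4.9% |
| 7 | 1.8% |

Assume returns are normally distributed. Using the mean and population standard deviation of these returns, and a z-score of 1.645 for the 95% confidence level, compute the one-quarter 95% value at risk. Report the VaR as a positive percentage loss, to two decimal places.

r̄ = (-5.9 − 0.1 − 3.3 − 3.3 − 2.8 + 4.9 + 1.8) / 7 = -1.2429%
Population std dev = √[80.8771 / 7] = 3.3991%
VaR = −(r̄ − z·σ) = −(-1.2429 − 1.645 × 3.3991) = −(-6.8344) = 6.8344%

6.83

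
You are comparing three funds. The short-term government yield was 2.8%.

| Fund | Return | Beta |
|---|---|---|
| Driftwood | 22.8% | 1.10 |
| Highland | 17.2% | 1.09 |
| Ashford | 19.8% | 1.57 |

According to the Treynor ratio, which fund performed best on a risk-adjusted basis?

Driftwood: Treynor = (22.8% − 2.8%) / 1.10 = 18.182
Highland: Treynor = (17.2% − 2.8%) / 1.09 = 13.211
Ashford: Treynor = (19.8% − 2.8%) / 1.57 = 10.828
Highest: Driftwood (18.182).

Driftwood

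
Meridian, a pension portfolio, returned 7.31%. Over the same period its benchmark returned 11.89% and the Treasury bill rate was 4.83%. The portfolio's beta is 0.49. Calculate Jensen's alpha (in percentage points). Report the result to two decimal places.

-0.98

CAPM expected return = Rf + β(Rm − Rf) = 4.83% + 0.49 × (11.89% − 4.83%) = 4.83 + 0.49 × 7.06 = 8.2894%
Jensen's α = Rp − E[R] = 7.31% − 8.2894% = -0.9794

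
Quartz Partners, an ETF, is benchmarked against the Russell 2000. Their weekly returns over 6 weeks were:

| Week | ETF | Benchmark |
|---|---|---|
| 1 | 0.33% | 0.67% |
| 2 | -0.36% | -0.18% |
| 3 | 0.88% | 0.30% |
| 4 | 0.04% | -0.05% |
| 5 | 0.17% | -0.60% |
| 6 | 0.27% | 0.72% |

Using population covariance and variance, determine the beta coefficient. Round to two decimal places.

r̄p = 0.2217%,  r̄m = 0.1433%
Cov = Σ(rp − r̄p)(rm − r̄m) / 6 = 0.0749
Var(rm) = Σ(rm − r̄m)² / 6 = 0.2215
β = Cov / Var = 0.0749 / 0.2215 = 0.3381

0.34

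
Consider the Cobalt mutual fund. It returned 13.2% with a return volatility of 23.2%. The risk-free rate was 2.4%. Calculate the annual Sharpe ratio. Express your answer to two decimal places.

0.47

Sharpe = (Rp − Rf) / σp = (13.2% − 2.4%) / 23.2% = 10.80% / 23.2% = 0.4655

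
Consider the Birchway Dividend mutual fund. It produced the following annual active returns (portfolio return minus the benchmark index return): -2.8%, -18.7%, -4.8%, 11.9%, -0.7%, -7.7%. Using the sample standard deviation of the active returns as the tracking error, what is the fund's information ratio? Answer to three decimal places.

-0.382

Mean return μ = -22.80 / 6 = -3.8000%
Sample σ = √[Σ(r − μ)² / 5] = √[495.3200 / 5] = √99.0640 = 9.9531%
IR = μ / tracking error = -3.8000 / 9.9531 = -0.3818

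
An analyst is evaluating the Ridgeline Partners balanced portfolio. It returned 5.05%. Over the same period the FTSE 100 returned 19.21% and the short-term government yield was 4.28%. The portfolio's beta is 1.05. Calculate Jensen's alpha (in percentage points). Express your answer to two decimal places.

CAPM expected return = Rf + β(Rm − Rf) = 4.28% + 1.05 × (19.21% − 4.28%) = 4.28 + 1.05 × 14.93 = 19.9565%
Jensen's α = Rp − E[R] = 5.05% − 19.9565% = -14.9065

-14.91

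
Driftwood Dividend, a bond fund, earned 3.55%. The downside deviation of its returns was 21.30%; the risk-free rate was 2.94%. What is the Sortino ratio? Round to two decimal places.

Sortino = (Rp − Rf) / σd = (3.55% − 2.94%) / 21.30% = 0.61% / 21.30% = 0.0286

0.03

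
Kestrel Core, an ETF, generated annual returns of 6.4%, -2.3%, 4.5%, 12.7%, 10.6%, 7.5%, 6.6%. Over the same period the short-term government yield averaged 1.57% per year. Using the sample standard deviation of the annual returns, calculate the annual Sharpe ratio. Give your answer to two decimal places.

Mean return r̄ = 46.00 / 7 = 6.5714%
Sample std dev = √[137.6743 / 6] = 4.7902%
Sharpe = (r̄ − rf) / σ = (6.5714 − 1.57) / 4.7902 = 5.0014 / 4.7902 = 1.0441

1.04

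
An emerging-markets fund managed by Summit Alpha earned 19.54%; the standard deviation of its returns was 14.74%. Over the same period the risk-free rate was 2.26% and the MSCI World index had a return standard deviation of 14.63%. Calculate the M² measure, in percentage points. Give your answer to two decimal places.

Sharpe = (Rp − Rf) / σp = (19.54% − 2.26%) / 14.74% = 1.1723
M² = Rf + Sharpe × σm = 2.26% + 1.1723 × 14.63% = 19.4107%

19.41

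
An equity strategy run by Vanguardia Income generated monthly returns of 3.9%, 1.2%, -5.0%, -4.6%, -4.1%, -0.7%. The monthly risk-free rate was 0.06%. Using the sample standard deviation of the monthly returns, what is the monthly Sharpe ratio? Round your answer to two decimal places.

r̄ = (3.9 + 1.2 − 5 − 4.6 − 4.1 − 0.7) / 6 = -1.5500%
Sample std dev = √[65.6950 / 5] = 3.6248%
Sharpe = (r̄ − rf) / σ = (-1.5500 − 0.06) / 3.6248 = -1.6100 / 3.6248 = -0.4442

-0.44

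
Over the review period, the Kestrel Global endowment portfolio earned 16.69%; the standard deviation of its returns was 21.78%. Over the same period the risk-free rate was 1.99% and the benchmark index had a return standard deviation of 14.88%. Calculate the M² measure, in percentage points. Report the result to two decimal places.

Sharpe = (Rp − Rf) / σp = (16.69% − 1.99%) / 21.78% = 0.6749
M² = Rf + Sharpe × σm = 1.99% + 0.6749 × 14.88% = 12.0325%

12.03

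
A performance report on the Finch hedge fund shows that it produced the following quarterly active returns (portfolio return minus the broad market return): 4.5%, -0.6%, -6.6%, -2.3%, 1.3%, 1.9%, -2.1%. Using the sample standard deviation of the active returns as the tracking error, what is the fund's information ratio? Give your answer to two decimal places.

-0.16

r̄ = (4.5 − 0.6 − 6.6 − 2.3 + 1.3 + 1.9 − 2.1) / 7 = -0.5571%
Sample std dev = √[76.9971 / 6] = 3.5823%
IR = r̄ / tracking error = -0.5571 / 3.5823 = -0.1555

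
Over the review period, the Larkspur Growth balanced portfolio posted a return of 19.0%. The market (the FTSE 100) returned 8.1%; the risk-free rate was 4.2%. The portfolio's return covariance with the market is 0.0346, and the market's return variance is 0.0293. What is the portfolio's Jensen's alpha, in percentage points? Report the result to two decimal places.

10.19

β = Cov / Var = 0.0346 / 0.0293 = 1.1809
E[R] = Rf + β(Rm − Rf) = 4.2% + 1.1809 × (8.1% − 4.2%) = 8.8055%
α = Rp − E[R] = 19.0% − 8.8055% = 10.1945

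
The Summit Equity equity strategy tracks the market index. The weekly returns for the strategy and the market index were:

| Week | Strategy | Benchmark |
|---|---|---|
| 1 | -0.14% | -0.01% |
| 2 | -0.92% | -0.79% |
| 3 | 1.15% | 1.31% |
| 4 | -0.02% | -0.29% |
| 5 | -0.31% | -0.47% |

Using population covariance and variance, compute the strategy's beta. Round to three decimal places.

r̄p = -0.0480%,  r̄m = -0.0500%
Cov = Σ(rp − r̄p)(rm − r̄m) / 5 = 0.4748
Var(rm) = Σ(rm − r̄m)² / 5 = 0.5266
β = Cov / Var = 0.4748 / 0.5266 = 0.9016

0.902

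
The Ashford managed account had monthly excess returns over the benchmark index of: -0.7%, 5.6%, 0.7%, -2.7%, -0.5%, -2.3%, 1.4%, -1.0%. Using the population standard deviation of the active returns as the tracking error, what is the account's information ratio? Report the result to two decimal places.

μ = (-0.7 + 5.6 + 0.7 − 2.7 − 0.5 − 2.3 + 1.4 − 1) / 8 = 0.0625%
Σ(r − μ)² = 48.0988; population σ = √(48.0988/8) = 2.4520%
IR = μ / tracking error = 0.0625 / 2.4520 = 0.0255

0.03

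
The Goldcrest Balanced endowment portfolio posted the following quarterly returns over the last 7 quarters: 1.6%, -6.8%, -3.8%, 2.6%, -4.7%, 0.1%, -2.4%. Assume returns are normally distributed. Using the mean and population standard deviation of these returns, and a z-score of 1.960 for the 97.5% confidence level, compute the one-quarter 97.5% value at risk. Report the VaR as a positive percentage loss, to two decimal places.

r̄ = (1.6 − 6.8 − 3.8 + 2.6 − 4.7 + 0.1 − 2.4) / 7 = -1.9143%
Population σ = √[Σ(r − r̄)² / 7] = √[72.2086 / 7] = √10.3155 = 3.2118%
VaR = −(r̄ − z·σ) = −(-1.9143 − 1.960 × 3.2118) = −(-8.2094) = 8.2094%

8.21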